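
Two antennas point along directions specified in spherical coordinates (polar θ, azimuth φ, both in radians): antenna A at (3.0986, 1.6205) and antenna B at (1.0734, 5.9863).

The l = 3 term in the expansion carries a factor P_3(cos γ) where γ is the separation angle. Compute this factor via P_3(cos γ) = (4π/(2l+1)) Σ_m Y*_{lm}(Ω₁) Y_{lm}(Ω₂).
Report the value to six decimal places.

Expand P_3 via completeness: Σ_{m} conj(Y_{3,m}) at Ω₁ times Y_{3,m} at Ω₂ —
  m=-3: Y*=0.00000 - 0.00003j  Y=0.17810 + 0.22018j  product 0.00001 - 0.00000j
  m=-2: Y*=0.00188 + 0.00019j  Y=0.31215 + 0.21071j  product 0.00055 + 0.00045j
  m=-1: Y*=-0.00275 + 0.05536j  Y=0.03756 + 0.01149j  product -0.00074 + 0.00205j
  m=+0: Y*=-0.74222 + 0.00000j  Y=-0.33149 + 0.00000j  product 0.24604 + 0.00000j
  m=+1: Y*=0.00275 + 0.05536j  Y=-0.03756 + 0.01149j  product -0.00074 - 0.00205j
  m=+2: Y*=0.00188 - 0.00019j  Y=0.31215 - 0.21071j  product 0.00055 - 0.00045j
  m=+3: Y*=-0.00000 - 0.00003j  Y=-0.17810 + 0.22018j  product 0.00001 + 0.00000j
Accumulated sum 0.24567 + 0.00000j; after 4π/(2l+1) scaling, 0.44102 + 0.00000j ⇒ P_3 = 0.441018

0.441018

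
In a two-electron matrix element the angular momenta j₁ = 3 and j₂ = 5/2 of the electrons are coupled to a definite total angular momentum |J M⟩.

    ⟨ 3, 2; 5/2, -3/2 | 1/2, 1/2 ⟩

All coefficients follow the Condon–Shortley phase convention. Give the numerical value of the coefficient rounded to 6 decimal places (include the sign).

j₁+j₂−J=5  J+j₁−j₂=1  J−j₁+j₂=0  j₁+j₂+J+1=7
(j₁±m₁, j₂±m₂, J±M) = (5,1,1,4,1,0)
P² = 960/7
sum k=1..1:
  [1] −1/24 = -1/24
S = -1/24
C² = P²·S² = 5/21 ; C = -0.487950

−√(5/21) = -0.487950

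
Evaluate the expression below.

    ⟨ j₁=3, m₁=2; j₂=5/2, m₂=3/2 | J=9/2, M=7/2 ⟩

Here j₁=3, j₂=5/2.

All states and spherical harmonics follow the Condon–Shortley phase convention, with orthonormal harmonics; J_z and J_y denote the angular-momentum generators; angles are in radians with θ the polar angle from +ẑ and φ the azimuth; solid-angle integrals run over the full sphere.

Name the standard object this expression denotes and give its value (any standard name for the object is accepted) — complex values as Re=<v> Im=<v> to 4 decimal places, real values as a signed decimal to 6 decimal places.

Clebsch–Gordan coefficient, +√(1/99) ≈ +0.100504

This is a Clebsch–Gordan (vector-coupling) coefficient.
triangle: 1!×5!×4!/11! = 2880/39916800
(j±m)!: 5!×1!×4!×1!×8!×1! = 116121600
prefactor² = (2J+1)×Δ×N² = 921600/11
  k=0: +1/(0!×1!×1!×4!×4!×0!) = 1/576
  k=1: −1/(1!×0!×0!×3!×5!×1!) = -1/720
Σ = 1/2880  ⇒  CG² = 921600/11×(1/2880)² = 1/99
CG = +√(1/99) = +0.100504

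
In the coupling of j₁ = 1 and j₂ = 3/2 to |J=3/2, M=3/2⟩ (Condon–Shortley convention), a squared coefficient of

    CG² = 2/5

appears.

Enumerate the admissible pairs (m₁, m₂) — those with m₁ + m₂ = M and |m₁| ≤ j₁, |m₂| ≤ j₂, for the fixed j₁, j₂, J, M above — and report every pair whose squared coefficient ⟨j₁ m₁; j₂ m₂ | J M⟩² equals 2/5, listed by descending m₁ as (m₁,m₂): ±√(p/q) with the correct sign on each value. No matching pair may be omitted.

(1,1/2): +√(2/5)

Admissible pairs with m₁+m₂ = M = 3/2: (0,3/2), (1,1/2)
  (m₁,m₂)=(1,1/2): CG² = 2/5, CG = +√(2/5)   ← matches the target
  (m₁,m₂)=(0,3/2): CG² = 3/5, CG = −√(3/5)
Pairs with CG² = 2/5: (1,1/2): +√(2/5)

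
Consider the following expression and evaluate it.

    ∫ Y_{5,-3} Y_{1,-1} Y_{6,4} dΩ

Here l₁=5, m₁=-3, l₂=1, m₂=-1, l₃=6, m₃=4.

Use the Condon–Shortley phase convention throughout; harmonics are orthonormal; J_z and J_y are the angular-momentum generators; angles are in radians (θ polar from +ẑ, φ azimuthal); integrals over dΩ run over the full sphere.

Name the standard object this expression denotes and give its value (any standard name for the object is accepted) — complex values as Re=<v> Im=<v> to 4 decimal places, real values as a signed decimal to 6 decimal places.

Gaunt coefficient, +0.274090

This is a Gaunt coefficient — the integral of a triple product of spherical harmonics over the sphere.
m-sum 0 ✓  L=12 even ✓  4≤6≤6 ✓
Π(2lᵢ+1) = 11×3×13 = 429
triangle coeff Δ(5,1,6) = 1/858
Σ_t [0,0]: t=0:+1/14400 = 1/14400
(3j)²=6/143 [(5 1 6; 0 0 0)], sign=+1
Σ_t [0,0]: t=0:+1/161280 = 1/161280
(3j)²=15/286 [(5 1 6; -3 -1 4)], sign=+1
⇒ 4πI² = 135/143
I = (+1)√(135/143/(4π)) = 0.27409047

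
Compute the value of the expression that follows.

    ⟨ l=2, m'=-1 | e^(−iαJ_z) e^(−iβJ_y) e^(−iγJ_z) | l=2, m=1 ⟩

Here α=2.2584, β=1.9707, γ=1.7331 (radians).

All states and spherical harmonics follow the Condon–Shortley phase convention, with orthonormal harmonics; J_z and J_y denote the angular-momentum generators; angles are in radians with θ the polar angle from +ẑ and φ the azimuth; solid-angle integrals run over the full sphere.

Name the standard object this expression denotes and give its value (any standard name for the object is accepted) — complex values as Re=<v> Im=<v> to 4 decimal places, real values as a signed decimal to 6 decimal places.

Wigner D-matrix element, Re=0.1330 Im=0.0771

This is a Wigner D-matrix element — the rotation-matrix element ⟨l m'| R(α,β,γ) |l m⟩ in the angular-momentum basis.
First d^2_{-1,1}(β=1.9707), then the phase factors e^{-i(-1)α} and e^{-i(1)γ}:
c=cos(1.970700/2)=0.552571, s=sin(1.970700/2)=0.833466; N=√[1·6·6·1]=6.000000
k: max(0,(1)−(-1))=2 … min(2+(1),2−(-1))=3
  k=2: (−1)^0·6.0000/(2)·0.5526^2·0.8335^2 = +0.636317
  k=3: (−1)^1·6.0000/(6)·0.5526^0·0.8335^4 = -0.482559
d^2_{-1,1}(1.9707) = +0.636317 -0.482559 = +0.153758
Phases: e^{-i·(-1)·2.2584}=-0.634687+0.772769i, e^{-i·(1)·1.7331}=-0.161592-0.986858i ⇒ D=+0.133027+0.077105i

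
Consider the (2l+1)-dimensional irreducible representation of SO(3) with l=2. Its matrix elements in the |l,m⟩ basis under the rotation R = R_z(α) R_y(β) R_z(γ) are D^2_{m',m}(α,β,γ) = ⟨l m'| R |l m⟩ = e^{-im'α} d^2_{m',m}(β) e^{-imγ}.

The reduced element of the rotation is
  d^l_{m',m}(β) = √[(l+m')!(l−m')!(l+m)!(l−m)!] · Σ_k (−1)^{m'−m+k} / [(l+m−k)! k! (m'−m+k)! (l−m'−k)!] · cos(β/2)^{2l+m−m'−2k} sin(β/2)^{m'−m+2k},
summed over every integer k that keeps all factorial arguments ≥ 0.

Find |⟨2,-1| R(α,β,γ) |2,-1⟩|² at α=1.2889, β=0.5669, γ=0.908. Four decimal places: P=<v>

D^2_{-1,-1}(1.2889,0.5669,0.9080) = e^{-i·-1·1.2889}·d^2_{-1,-1}(0.5669)·e^{-i·-1·0.9080}. Compute d first:
Half-angle: c=0.960096, s=0.279670. N=√(1·6·1·6)=6.000000
k∈{0,1} keeps every argument non-negative
  k=0: (−1)^0·6.0000/(6)·0.9601^4·0.2797^0 = +0.849687
  k=1: (−1)^1·6.0000/(2)·0.9601^2·0.2797^2 = -0.216293
d^2_{-1,-1}(0.5669) = +0.849687 -0.216293 = +0.633395
|D^2_{-1,-1}|² = |d^2_{-1,-1}(β)|² = (+0.633395)² = 0.401189 (the z-rotation phases have unit modulus)

P=0.4012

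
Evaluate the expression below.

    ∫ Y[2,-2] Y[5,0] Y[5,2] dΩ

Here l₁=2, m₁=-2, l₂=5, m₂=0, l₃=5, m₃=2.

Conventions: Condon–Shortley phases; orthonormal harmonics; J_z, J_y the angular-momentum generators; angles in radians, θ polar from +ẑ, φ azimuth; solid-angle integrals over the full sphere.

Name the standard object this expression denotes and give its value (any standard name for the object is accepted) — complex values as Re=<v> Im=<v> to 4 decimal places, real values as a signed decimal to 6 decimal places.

Gaunt coefficient, -0.191372

This is a Gaunt coefficient — the integral of a triple product of spherical harmonics over the sphere.
m-sum 0 ✓  L=12 even ✓  3≤5≤7 ✓
Π(2lᵢ+1) = 5×11×11 = 605
triangle coeff Δ(2,5,5) = 1/38610
Σ_t [0,2]: t=0:+1/2880 t=1:−1/576 t=2:+1/2880 = -1/960
(3j)²=10/429 [(2 5 5; 0 0 0)], sign=+1
Σ_t [2,2]: t=2:+1/2880 = 1/2880
(3j)²=14/429 [(2 5 5; -2 0 2)], sign=-1
⇒ 4πI² = 700/1521
I = (-1)√(700/1521/(4π)) = -0.19137248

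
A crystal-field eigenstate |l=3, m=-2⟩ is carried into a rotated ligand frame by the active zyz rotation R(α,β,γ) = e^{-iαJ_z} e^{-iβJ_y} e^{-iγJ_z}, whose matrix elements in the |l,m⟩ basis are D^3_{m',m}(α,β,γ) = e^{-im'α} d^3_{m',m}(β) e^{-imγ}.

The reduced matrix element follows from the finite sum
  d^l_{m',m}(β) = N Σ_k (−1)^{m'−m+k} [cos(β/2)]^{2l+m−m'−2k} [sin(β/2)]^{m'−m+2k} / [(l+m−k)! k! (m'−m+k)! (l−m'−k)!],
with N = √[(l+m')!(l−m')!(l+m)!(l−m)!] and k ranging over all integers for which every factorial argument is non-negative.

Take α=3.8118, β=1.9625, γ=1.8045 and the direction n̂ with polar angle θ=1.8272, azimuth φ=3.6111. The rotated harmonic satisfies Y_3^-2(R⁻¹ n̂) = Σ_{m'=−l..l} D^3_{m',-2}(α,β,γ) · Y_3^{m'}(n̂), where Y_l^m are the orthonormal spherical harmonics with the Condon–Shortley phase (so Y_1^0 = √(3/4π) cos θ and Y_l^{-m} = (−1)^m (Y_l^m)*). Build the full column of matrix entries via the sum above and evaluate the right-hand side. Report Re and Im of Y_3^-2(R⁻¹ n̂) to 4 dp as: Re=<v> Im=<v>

Re=-0.0034 Im=0.0530

Need the full column D^3_{m',-2} for m'=−3..3 at α=3.8118, β=1.9625, γ=1.8045.
cos(β/2)=0.555984, sin(β/2)=0.831193
d^3_{-3,-2}: single k=1 term ⇒ +0.108166;  D = -0.085213+0.066622i
d^3_{-2,-2}: k∈[0..1] ⇒ +0.029537 -0.330083 = -0.300545;  D = -0.070572+0.292142i
d^3_{-1,-2}: k∈[0..1] ⇒ -0.139641 +0.624198 = +0.484557;  D = +0.203398+0.439801i
d^3_{0,-2}: k∈[0..1] ⇒ +0.361588 -0.808151 = -0.446564;  D = +0.398665+0.201210i
d^3_{1,-2}: k∈[0..1] ⇒ -0.624198 +0.697544 = +0.073346;  D = +0.071843-0.014773i
d^3_{2,-2}: k∈[0..1] ⇒ +0.737738 -0.329770 = +0.407968;  D = -0.262130+0.312611i
d^3_{3,-2}: single k=0 term ⇒ -0.540315;  D = -0.014901+0.540110i
Y_3^{m'}(θ=1.8272,φ=3.6111) and Σ D·Y over m':
  (-0.0852+0.0666i)·(-0.0610+0.3727i)  (-0.0706+0.2921i)·(-0.1432+0.1957i)  (+0.2034+0.4398i)·(+0.1891-0.0960i)  (+0.3987+0.2012i)·(+0.2535+0.0000i)  (+0.0718-0.0148i)·(-0.1891-0.0960i)  (-0.2621+0.3126i)·(-0.1432-0.1957i)  (-0.0149+0.5401i)·(+0.0610+0.3727i)
Y_3^-2(R⁻¹ n̂) = -0.003441+0.053021i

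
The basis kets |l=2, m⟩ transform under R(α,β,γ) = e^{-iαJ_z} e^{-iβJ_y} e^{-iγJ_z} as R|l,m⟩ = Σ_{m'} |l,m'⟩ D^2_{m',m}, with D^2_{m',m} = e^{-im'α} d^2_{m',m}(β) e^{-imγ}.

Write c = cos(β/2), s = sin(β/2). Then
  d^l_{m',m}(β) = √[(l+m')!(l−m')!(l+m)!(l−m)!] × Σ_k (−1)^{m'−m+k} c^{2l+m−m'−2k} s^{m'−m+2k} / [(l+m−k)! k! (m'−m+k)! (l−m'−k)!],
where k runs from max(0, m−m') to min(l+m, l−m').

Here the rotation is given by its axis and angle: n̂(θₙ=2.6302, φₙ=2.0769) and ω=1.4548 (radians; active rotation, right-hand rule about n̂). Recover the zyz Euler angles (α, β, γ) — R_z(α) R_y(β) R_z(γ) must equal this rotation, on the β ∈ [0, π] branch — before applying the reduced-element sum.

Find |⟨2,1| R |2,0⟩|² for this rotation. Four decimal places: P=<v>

P=0.3529

Axis–angle → zyz. n̂ = (sinθₙcosφₙ, sinθₙsinφₙ, cosθₙ) = (-0.237244, +0.428042, -0.872064), ω = 1.4548.
R = I cosω + sinω [n̂]ₓ + (1−cosω) n̂n̂ᵀ gives
  R = [+0.165507, +0.776406, +0.608113; -0.956001, +0.277751, -0.094428; -0.242218, -0.565728, +0.788215]
β = atan2(√(R₁₃²+R₂₃²), R₃₃) = 0.662894; α = atan2(R₂₃, R₁₃) mod 2π = 6.129135; γ = atan2(R₃₂, −R₃₁) mod 2π = 5.116928
First d^2_{1,0}(β=0.6629), then the phase factors e^{-i(1)α} and e^{-i(0)γ}:
Half-angle: c=0.945572, s=0.325412. N=√(6·1·2·2)=4.898979
Admissible k: 0..1 (factorial args all ≥0)
  k=0: (−1)^1·4.8990/(2)·0.9456^3·0.3254^1 = -0.673896
  k=1: (−1)^2·4.8990/(2)·0.9456^1·0.3254^3 = +0.079812
d^2_{1,0}(0.6629) = -0.673896 +0.079812 = -0.594084
|D^2_{1,0}|² = |d^2_{1,0}(β)|² = (-0.594084)² = 0.352936 (the z-rotation phases have unit modulus)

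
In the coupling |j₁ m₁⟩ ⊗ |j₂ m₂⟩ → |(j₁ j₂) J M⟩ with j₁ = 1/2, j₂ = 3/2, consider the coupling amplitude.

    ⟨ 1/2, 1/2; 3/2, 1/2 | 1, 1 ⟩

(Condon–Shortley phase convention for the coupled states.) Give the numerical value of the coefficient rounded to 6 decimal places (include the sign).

+0.500000

j₁+j₂−J=1  J+j₁−j₂=0  J−j₁+j₂=2  j₁+j₂+J+1=4
(j₁±m₁, j₂±m₂, J±M) = (1,0,2,1,2,0)
P² = 1
sum k=0..0:
  [0] +1/2 = 1/2
S = 1/2
C² = P²·S² = 1/4 ; C = +0.500000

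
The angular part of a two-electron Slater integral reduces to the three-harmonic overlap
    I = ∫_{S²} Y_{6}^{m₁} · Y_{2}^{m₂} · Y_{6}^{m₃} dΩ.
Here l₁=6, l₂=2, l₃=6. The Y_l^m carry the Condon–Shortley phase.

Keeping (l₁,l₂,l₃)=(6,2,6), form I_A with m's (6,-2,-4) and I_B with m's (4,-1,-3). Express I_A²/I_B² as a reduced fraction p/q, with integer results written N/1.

l's match ⇒ only the (l;m) 3-j factors differ between A and B.
A: triangle coeff Δ(6,2,6) = 1/90090; Σ_t [0,0]: t=0:+1/14515200 = 1/14515200; (3j)²=2/455 [(6 2 6; 6 -2 -4)], sign=+1
B: triangle coeff Δ(6,2,6) = 1/90090; Σ_t [0,1]: t=0:+1/161280 t=1:−1/725760 = 1/207360; (3j)²=7/286 [(6 2 6; 4 -1 -3)], sign=-1
I_A²/I_B² = (2/455)/(7/286) = 44/245

44/245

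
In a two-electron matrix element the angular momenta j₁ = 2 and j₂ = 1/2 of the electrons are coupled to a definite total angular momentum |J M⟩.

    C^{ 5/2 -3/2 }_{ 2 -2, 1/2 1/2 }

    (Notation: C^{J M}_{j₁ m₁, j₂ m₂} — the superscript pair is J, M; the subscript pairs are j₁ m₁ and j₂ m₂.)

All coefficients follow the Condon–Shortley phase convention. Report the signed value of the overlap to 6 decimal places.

+√(1/5) = +0.447214

triangle: 0!×4!×1!/6! = 24/720
(j±m)!: 0!×4!×1!×0!×1!×4! = 576
prefactor² = (2J+1)×Δ×N² = 576/5
  k=0: +1/(0!×0!×4!×1!×0!×0!) = 1/24
Σ = 1/24  ⇒  CG² = 576/5×(1/24)² = 1/5
CG = +√(1/5) = +0.447214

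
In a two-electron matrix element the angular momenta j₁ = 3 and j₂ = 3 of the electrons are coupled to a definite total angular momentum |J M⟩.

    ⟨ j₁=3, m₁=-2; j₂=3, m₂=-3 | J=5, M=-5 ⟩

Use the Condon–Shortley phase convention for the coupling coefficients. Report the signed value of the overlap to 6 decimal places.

triangle: 1!*5!*5!/12! = 14400/479001600
(j±m)!: 1!*5!*0!*6!*0!*10! = 313528320000
prefactor² = (2J+1)*Δ*N² = 103680000
  k=0: +1/(0!*1!*5!*0!*0!*5!) = 1/14400
Σ = 1/14400  ⇒  CG² = 103680000*(1/14400)² = 1/2
CG = +√(1/2) = +0.707107

+√(1/2) ≈ +0.707107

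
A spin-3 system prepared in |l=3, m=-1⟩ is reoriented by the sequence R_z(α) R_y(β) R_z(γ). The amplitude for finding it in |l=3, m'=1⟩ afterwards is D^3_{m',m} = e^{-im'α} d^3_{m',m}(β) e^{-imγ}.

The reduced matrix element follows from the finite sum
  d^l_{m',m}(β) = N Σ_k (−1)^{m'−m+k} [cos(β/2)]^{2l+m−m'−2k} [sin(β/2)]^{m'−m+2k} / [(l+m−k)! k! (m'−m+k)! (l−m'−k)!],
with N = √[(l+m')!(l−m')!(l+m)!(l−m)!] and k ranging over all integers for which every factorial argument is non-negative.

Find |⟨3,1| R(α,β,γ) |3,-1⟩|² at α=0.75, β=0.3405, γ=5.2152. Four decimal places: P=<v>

P=0.0244

Split into d^3_{1,-1}(β=0.3405) × two z-phases.
With c≡cos(β/2)=0.985542 and s≡sin(β/2)=0.169429, N=[24·2·2·24]^{1/2}=48.000000
Admissible k: 0..2 (factorial args all ≥0)
  k=0: (−1)^2·48.0000/(8)·0.9855^4·0.1694^2 = +0.162490
  k=1: (−1)^3·48.0000/(6)·0.9855^2·0.1694^4 = -0.006403
  k=2: (−1)^4·48.0000/(48)·0.9855^0·0.1694^6 = +0.000024
d^3_{1,-1}(0.3405) = +0.162490 -0.006403 +0.000024 = +0.156111
|D^3_{1,-1}|² = |d^3_{1,-1}(β)|² = (+0.156111)² = 0.024371 (the z-rotation phases have unit modulus)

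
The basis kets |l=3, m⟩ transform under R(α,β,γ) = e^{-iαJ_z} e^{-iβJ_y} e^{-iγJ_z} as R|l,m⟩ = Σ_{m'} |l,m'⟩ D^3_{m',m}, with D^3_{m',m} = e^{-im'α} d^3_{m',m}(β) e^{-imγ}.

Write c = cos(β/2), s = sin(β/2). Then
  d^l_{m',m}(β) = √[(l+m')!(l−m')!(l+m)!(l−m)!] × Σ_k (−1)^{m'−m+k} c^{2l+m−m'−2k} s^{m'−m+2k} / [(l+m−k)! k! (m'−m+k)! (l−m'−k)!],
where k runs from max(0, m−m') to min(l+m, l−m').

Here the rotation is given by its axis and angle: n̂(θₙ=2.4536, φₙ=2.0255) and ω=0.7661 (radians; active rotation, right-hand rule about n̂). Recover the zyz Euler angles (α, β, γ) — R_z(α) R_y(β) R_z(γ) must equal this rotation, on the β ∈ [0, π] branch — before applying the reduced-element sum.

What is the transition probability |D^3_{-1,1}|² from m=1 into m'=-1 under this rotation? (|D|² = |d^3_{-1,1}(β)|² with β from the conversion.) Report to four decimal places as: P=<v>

P=0.0768

Axis–angle → zyz. n̂ = (sinθₙcosφₙ, sinθₙsinφₙ, cosθₙ) = (-0.278884, +0.570467, -0.772522), ω = 0.7661.
R = I cosω + sinω [n̂]ₓ + (1−cosω) n̂n̂ᵀ gives
  R = [+0.742349, +0.491165, +0.455713; -0.580061, +0.811540, +0.070236; -0.335331, -0.316481, +0.887351]
β = atan2(√(R₁₃²+R₂₃²), R₃₃) = 0.479227; α = atan2(R₂₃, R₁₃) mod 2π = 0.152921; γ = atan2(R₃₂, −R₃₁) mod 2π = 5.526699
Split into d^3_{-1,1}(β=0.4792) × two z-phases.
With c≡cos(β/2)=0.971430 and s≡sin(β/2)=0.237327, N=[2·24·24·2]^{1/2}=48.000000
Admissible k: 2..4 (factorial args all ≥0)
  k=2: (−1)^0·48.0000/(8)·0.9714^4·0.2373^2 = +0.300949
  k=3: (−1)^1·48.0000/(6)·0.9714^2·0.2373^4 = -0.023950
  k=4: (−1)^2·48.0000/(48)·0.9714^0·0.2373^6 = +0.000179
d^3_{-1,1}(0.4792) = +0.300949 -0.023950 +0.000179 = +0.277178
|D^3_{-1,1}|² = |d^3_{-1,1}(β)|² = (+0.277178)² = 0.076827 (the z-rotation phases have unit modulus)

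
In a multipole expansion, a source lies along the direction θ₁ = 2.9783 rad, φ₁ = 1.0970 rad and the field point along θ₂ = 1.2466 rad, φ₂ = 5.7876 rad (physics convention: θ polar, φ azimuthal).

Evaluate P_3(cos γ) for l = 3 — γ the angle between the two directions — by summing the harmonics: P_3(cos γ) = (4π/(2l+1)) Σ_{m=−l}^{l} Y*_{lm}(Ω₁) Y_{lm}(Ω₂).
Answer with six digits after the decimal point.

Addition theorem: P_3(cos γ) = (4π/7) Σ_m Y*_{lm}(Ω₁) Y_{lm}(Ω₂), m = −3…3:
  term(m=-3) = 0.00004 - 0.00064j   from Y*(Ω₁)=-0.00177 - 0.00027j, Y(Ω₂)=0.02983 + 0.35410j
  term(m=-2) = 0.00779 + 0.00034j   from Y*(Ω₁)=0.01555 - 0.02164j, Y(Ω₂)=0.16021 + 0.24474j
  term(m=-1) = 0.00067 - 0.03066j   from Y*(Ω₁)=0.09272 + 0.18083j, Y(Ω₂)=-0.13276 - 0.07177j
  term(m=+0) = 0.20379 + 0.00000j   from Y*(Ω₁)=-0.68777 + 0.00000j, Y(Ω₂)=-0.29631 + 0.00000j
  term(m=+1) = 0.00067 + 0.03066j   from Y*(Ω₁)=-0.09272 + 0.18083j, Y(Ω₂)=0.13276 - 0.07177j
  term(m=+2) = 0.00779 - 0.00034j   from Y*(Ω₁)=0.01555 + 0.02164j, Y(Ω₂)=0.16021 - 0.24474j
  term(m=+3) = 0.00004 + 0.00064j   from Y*(Ω₁)=0.00177 - 0.00027j, Y(Ω₂)=-0.02983 + 0.35410j
Σ over m = 0.22079 + 0.00000j; ×(4π/7) → 0.39636 + 0.00000j. Real part: 0.396359

0.396359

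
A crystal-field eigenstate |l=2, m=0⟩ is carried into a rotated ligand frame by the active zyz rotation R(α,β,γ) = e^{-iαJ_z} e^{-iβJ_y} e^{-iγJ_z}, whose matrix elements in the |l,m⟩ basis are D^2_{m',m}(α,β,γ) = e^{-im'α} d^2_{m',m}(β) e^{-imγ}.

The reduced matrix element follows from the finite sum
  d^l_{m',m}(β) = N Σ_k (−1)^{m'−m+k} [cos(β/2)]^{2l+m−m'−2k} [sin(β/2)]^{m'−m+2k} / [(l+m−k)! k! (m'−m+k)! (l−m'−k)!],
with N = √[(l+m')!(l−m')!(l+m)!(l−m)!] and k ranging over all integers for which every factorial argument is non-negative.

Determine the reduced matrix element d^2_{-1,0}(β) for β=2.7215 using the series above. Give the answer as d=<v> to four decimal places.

d^2_{-1,0}(β=2.7215) via the finite sum:
c=cos(2.721500/2)=0.208505, s=sin(2.721500/2)=0.978021; N=√[1·6·2·2]=4.898979
Admissible k: 1..2 (factorial args all ≥0)
  k=1: (−1)^0·4.8990/(2)·0.2085^3·0.9780^1 = +0.021716
  k=2: (−1)^1·4.8990/(2)·0.2085^1·0.9780^3 = -0.477790
d^2_{-1,0}(2.7215) = +0.021716 -0.477790 = -0.456075

d=-0.4561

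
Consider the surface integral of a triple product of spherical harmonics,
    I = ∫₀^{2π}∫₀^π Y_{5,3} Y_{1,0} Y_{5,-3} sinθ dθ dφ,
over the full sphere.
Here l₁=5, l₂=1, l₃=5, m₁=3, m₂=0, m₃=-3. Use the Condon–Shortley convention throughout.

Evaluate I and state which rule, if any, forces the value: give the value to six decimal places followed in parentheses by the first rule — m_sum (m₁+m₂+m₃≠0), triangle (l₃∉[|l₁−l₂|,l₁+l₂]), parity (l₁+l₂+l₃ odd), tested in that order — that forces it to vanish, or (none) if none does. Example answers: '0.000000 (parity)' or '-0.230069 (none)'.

0.000000 (parity)

L=11 odd ⇒ parity kills the (l;000) factor ⇒ I = 0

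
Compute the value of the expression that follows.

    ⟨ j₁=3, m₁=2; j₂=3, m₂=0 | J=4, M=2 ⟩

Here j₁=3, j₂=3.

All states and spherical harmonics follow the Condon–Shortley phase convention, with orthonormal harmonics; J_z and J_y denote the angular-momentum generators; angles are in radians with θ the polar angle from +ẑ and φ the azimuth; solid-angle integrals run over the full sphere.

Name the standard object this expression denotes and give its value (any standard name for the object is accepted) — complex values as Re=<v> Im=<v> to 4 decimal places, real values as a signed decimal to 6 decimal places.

Clebsch–Gordan coefficient, +√(3/154) ≈ +0.139573

This is a Clebsch–Gordan (vector-coupling) coefficient.
j₁+j₂−J=2  J+j₁−j₂=4  J−j₁+j₂=4  j₁+j₂+J+1=11
(j₁±m₁, j₂±m₂, J±M) = (5,1,3,3,6,2)
P² = 124416/77
sum k=0..1:
  [0] +1/72 = 1/72
  [1] −1/96 = -1/96
S = 1/288
C² = P²·S² = 3/154 ; C = +0.139573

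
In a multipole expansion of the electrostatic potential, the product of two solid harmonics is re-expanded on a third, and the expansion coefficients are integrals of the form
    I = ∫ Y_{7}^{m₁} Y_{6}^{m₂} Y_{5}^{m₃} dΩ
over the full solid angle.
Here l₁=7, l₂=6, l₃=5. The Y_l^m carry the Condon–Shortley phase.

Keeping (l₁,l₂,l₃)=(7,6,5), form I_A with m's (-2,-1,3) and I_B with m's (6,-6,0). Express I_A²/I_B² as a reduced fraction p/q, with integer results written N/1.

2744/7865

l's match ⇒ only the (l;m) 3-j factors differ between A and B.
A: triangle coeff Δ(7,6,5) = 1/174594420; Σ_t [3,5]: t=3:−1/2073600 t=4:+1/414720 t=5:−1/829440 = 1/1382400; (3j)²=294/46189 [(7 6 5; -2 -1 3)], sign=+1
B: triangle coeff Δ(7,6,5) = 1/174594420; Σ_t [0,0]: t=0:+1/116121600 = 1/116121600; (3j)²=165/9044 [(7 6 5; 6 -6 0)], sign=-1
I_A²/I_B² = (294/46189)/(165/9044) = 2744/7865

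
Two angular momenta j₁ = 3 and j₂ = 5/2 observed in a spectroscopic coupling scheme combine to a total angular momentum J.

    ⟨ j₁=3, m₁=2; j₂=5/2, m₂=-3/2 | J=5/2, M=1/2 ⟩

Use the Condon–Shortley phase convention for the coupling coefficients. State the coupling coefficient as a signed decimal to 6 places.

+0.267261

√[6·3!3!2!/9! · 5!1!1!4!3!2!] = √(288/7)
  +(−1)^0/∏(0,3,1,1,2,1)! = 1/12  (running 1/12)
  +(−1)^1/∏(1,2,0,0,3,2)! = -1/24  (running 1/24)
⟨..|..⟩ = √(288/7)·(1/24) = +0.267261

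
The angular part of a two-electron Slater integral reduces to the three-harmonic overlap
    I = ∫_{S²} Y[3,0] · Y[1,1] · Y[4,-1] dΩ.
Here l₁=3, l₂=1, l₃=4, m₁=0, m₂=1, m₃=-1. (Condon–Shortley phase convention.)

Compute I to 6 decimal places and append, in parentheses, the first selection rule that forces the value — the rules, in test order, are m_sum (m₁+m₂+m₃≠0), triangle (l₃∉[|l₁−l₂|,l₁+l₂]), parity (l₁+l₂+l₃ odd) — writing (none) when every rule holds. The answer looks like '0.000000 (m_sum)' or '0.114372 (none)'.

-0.194664 (none)

Checks pass: Σm=0; 8 even; l₃=4∈[2,4].
(2·3+1)(2·1+1)(2·4+1) = 189
Δ: 0! 6! 2! / 9! → 1/252
sum: t=0:+1/36 = 1/36
3j²(3 1 4; 0 0 0) = Δ·Π!·Σ² = 4/63  (sign +1)
sum: t=0:+1/72 = 1/72
3j²(3 1 4; 0 1 -1) = Δ·Π!·Σ² = 5/126  (sign -1)
combine: 4πI² = 189·4/63·5/126 = 10/21
take √, sign -1: I = -0.19466390
No selection rule forces the value: the integral is nonzero (none).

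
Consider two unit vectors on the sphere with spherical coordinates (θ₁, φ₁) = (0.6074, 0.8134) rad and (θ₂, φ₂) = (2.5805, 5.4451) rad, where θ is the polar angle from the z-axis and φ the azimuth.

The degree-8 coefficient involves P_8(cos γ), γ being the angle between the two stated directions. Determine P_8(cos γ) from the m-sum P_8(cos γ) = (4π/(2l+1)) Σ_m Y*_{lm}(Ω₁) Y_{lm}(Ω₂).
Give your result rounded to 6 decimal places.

Summing Y*_{l m}(θ₁,φ₁)·Y_{l m}(θ₂,φ₂) over m ∈ [−8, 8]; prefactor 4π/(2·8+1) = 0.739198:
  m=-8: (0.00566 + 0.00129j) × (0.00302 + 0.00136j) = 0.00002 + 0.00001j  (running Σ = 0.00002 + 0.00001j)
  m=-7: (0.02776 - 0.01856j) × (-0.01928 + 0.00853j) = -0.00038 + 0.00059j  (running Σ = -0.00036 + 0.00061j)
  m=-6: (0.01983 - 0.11690j) × (0.02591 - 0.07920j) = -0.00875 - 0.00460j  (running Σ = -0.00911 - 0.00399j)
  m=-5: (-0.17302 - 0.22979j) × (0.11353 + 0.19738j) = 0.02571 - 0.06024j  (running Σ = 0.01661 - 0.06423j)
  m=-4: (-0.46442 - 0.05224j) × (-0.41808 - 0.08944j) = 0.18949 + 0.06338j  (running Σ = 0.20610 - 0.00086j)
  m=-3: (-0.32594 + 0.27531j) × (0.39720 - 0.28798j) = -0.05018 + 0.20322j  (running Σ = 0.15592 + 0.20236j)
  m=-2: (-0.00043 + 0.00774j) × (-0.01776 + 0.16796j) = -0.00129 - 0.00021j  (running Σ = 0.15463 + 0.20215j)
  m=-1: (-0.28096 - 0.29716j) × (0.23271 + 0.25862j) = 0.01147 - 0.14181j  (running Σ = 0.16610 + 0.06034j)
  m=0: (-0.14632 + 0.00000j) × (-0.29702 + 0.00000j) = 0.04346 + 0.00000j  (running Σ = 0.20956 + 0.06034j)
  m=1: (0.28096 - 0.29716j) × (-0.23271 + 0.25862j) = 0.01147 + 0.14181j  (running Σ = 0.22103 + 0.20215j)
  m=2: (-0.00043 - 0.00774j) × (-0.01776 - 0.16796j) = -0.00129 + 0.00021j  (running Σ = 0.21973 + 0.20236j)
  m=3: (0.32594 + 0.27531j) × (-0.39720 - 0.28798j) = -0.05018 - 0.20322j  (running Σ = 0.16956 - 0.00086j)
  m=4: (-0.46442 + 0.05224j) × (-0.41808 + 0.08944j) = 0.18949 - 0.06338j  (running Σ = 0.35905 - 0.06423j)
  m=5: (0.17302 - 0.22979j) × (-0.11353 + 0.19738j) = 0.02571 + 0.06024j  (running Σ = 0.38476 - 0.00399j)
  m=6: (0.01983 + 0.11690j) × (0.02591 + 0.07920j) = -0.00875 + 0.00460j  (running Σ = 0.37602 + 0.00061j)
  m=7: (-0.02776 - 0.01856j) × (0.01928 + 0.00853j) = -0.00038 - 0.00059j  (running Σ = 0.37564 + 0.00001j)
  m=8: (0.00566 - 0.00129j) × (0.00302 - 0.00136j) = 0.00002 - 0.00001j  (running Σ = 0.37566 - 0.00000j)
Total Σ_m = 0.37566 - 0.00000j. Multiply by 0.739198: 0.27768 - 0.00000j. P_8(cos γ) = 0.277685

0.277685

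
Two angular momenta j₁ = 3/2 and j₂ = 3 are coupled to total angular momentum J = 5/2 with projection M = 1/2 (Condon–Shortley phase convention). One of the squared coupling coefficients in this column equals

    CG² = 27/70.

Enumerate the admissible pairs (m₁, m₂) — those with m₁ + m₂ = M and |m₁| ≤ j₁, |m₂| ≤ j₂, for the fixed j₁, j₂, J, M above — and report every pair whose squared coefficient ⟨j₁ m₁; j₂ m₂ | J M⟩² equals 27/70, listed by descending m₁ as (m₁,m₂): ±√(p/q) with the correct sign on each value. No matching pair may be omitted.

(3/2,-1): +√(27/70)

Admissible pairs with m₁+m₂ = M = 1/2: (-3/2,2), (-1/2,1), (1/2,0), (3/2,-1)
  (m₁,m₂)=(3/2,-1): CG² = 27/70, CG = +√(27/70)   ← matches the target
  (m₁,m₂)=(1/2,0): CG² = 6/35, CG = −√(6/35)
  (m₁,m₂)=(-1/2,1): CG² = 1/70, CG = −√(1/70)
  (m₁,m₂)=(-3/2,2): CG² = 3/7, CG = +√(3/7)
Pairs with CG² = 27/70: (3/2,-1): +√(27/70)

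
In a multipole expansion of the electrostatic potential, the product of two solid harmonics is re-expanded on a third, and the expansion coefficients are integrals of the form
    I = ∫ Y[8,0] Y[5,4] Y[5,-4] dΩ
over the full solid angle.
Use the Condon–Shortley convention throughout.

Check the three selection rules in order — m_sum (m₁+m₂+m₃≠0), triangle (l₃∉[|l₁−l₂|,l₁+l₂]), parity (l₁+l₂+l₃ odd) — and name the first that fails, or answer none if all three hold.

none

m₁+m₂+m₃ = 0 + 4 − 4 = 0  ✓
triangle: |8−5|=3 ≤ l₃=5 ≤ 8+5=13  ✓
parity: l₁+l₂+l₃ = 18 is even  ✓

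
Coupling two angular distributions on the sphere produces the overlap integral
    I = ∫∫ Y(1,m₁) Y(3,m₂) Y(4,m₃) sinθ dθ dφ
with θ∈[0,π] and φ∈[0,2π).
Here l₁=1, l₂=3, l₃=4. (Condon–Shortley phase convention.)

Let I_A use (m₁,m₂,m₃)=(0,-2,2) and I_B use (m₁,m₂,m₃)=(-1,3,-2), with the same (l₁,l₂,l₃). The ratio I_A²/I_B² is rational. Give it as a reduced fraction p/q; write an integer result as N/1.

12/1

Shared (l₁,l₂,l₃)=(1,3,4): N and (l;000)² cancel in I_A²/I_B².
A: Δ = 0!·2!·6!/9! = 1/252; Racah Σ t=0..0: t=0:+1/120 = 1/120; ⇒ 3j(1 3 4; 0 -2 2)² = 1/21, sgn +1
B: Δ = 0!·2!·6!/9! = 1/252; Racah Σ t=0..0: t=0:+1/1440 = 1/1440; ⇒ 3j(1 3 4; -1 3 -2)² = 1/252, sgn +1
I_A²/I_B² = (1/21)/(1/252) = 12/1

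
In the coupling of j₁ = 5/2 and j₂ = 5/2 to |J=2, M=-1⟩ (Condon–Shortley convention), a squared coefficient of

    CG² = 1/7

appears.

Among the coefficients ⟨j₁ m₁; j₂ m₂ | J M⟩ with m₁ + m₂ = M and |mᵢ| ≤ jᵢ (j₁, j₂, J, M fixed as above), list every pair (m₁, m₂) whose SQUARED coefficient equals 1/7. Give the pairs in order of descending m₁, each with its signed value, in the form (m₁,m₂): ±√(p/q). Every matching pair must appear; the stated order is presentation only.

Admissible pairs with m₁+m₂ = M = -1: (-5/2,3/2), (-3/2,1/2), (-1/2,-1/2), (1/2,-3/2), (3/2,-5/2)
  (m₁,m₂)=(3/2,-5/2): CG² = 5/14, CG = +√(5/14)
  (m₁,m₂)=(1/2,-3/2): CG² = 1/7, CG = −√(1/7)   ← matches the target
  (m₁,m₂)=(-1/2,-1/2): CG² = 0/1, CG = 0
  (m₁,m₂)=(-3/2,1/2): CG² = 1/7, CG = +√(1/7)   ← matches the target
  (m₁,m₂)=(-5/2,3/2): CG² = 5/14, CG = −√(5/14)
Pairs with CG² = 1/7: (1/2,-3/2): −√(1/7); (-3/2,1/2): +√(1/7)

(1/2,-3/2): −√(1/7); (-3/2,1/2): +√(1/7)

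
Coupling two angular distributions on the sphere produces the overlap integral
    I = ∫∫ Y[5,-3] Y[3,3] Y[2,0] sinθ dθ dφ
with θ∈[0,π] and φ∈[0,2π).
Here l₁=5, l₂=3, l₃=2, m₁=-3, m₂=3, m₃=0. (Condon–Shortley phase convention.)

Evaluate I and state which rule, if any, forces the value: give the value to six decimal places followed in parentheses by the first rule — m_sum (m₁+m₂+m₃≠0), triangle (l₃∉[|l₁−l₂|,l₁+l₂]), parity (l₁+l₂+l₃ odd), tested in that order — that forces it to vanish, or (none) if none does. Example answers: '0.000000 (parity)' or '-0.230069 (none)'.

Checks pass: Σm=0; 10 even; l₃=2∈[2,8].
(2·5+1)(2·3+1)(2·2+1) = 385
Δ: 6! 4! 0! / 11! → 1/2310
sum: t=3:−1/144 = -1/144
3j²(5 3 2; 0 0 0) = Δ·Π!·Σ² = 10/231  (sign -1)
sum: t=6:+1/2880 = 1/2880
3j²(5 3 2; -3 3 0) = Δ·Π!·Σ² = 2/165  (sign +1)
combine: 4πI² = 385·10/231·2/165 = 20/99
take √, sign -1: I = -0.12679218
No selection rule forces the value: the integral is nonzero (none).

-0.126792 (none)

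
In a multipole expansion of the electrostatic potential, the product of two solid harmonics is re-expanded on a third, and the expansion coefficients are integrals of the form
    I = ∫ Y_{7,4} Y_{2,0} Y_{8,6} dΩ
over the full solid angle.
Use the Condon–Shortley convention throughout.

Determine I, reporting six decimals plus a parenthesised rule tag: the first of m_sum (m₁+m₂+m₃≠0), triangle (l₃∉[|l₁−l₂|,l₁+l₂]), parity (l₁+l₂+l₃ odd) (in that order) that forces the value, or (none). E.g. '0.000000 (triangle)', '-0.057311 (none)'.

m-sum = 4 + 0 + 6 = 10 ≠ 0 ⇒ I = 0

0.000000 (m_sum)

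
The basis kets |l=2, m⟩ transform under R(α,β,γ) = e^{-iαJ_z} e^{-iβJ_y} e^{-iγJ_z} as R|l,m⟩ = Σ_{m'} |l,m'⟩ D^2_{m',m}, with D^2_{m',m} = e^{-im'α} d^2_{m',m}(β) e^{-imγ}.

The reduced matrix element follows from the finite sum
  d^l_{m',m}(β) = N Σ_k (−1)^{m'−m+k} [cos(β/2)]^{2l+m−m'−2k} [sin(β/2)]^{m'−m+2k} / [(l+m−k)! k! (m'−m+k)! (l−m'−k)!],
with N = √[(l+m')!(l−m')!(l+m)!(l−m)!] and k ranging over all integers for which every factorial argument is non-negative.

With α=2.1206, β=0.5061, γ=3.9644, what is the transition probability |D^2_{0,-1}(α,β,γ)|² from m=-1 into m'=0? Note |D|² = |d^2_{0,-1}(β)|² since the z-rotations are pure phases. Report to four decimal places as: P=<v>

P=0.2697

Split into d^2_{0,-1}(β=0.5061) × two z-phases.
With c≡cos(β/2)=0.968153 and s≡sin(β/2)=0.250358, N=[2·2·1·6]^{1/2}=4.898979
k∈{0,1} keeps every argument non-negative
  k=0: (−1)^1·4.8990/(2)·0.9682^3·0.2504^1 = -0.556506
  k=1: (−1)^2·4.8990/(2)·0.9682^1·0.2504^3 = +0.037214
d^2_{0,-1}(0.5061) = -0.556506 +0.037214 = -0.519292
|D^2_{0,-1}|² = |d^2_{0,-1}(β)|² = (-0.519292)² = 0.269664 (the z-rotation phases have unit modulus)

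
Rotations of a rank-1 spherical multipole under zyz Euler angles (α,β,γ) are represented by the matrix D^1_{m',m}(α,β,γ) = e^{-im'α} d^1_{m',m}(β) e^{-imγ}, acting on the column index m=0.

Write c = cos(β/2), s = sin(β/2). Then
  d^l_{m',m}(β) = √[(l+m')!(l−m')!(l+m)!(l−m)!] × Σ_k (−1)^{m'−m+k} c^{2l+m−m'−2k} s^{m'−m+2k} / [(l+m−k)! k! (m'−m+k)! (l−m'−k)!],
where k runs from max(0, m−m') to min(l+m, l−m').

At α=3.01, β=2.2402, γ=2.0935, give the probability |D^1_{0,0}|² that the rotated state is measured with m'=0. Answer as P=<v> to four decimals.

First d^1_{0,0}(β=2.2402), then the phase factors e^{-i(0)α} and e^{-i(0)γ}:
Half-angle: c=0.435592, s=0.900144. N=√(1·1·1·1)=1.000000
Admissible k: 0..1 (factorial args all ≥0)
  k=0: (−1)^0·1.0000/(1)·0.4356^2·0.9001^0 = +0.189741
  k=1: (−1)^1·1.0000/(1)·0.4356^0·0.9001^2 = -0.810259
d^1_{0,0}(2.2402) = +0.189741 -0.810259 = -0.620518
|D^1_{0,0}|² = |d^1_{0,0}(β)|² = (-0.620518)² = 0.385043 (the z-rotation phases have unit modulus)

P=0.3850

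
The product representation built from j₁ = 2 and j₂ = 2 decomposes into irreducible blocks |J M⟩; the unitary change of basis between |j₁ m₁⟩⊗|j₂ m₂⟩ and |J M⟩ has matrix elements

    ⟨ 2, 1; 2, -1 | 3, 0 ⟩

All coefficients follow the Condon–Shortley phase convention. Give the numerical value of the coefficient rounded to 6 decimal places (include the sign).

triangle: 1!·3!·3!/8! = 36/40320
(j±m)!: 3!·1!·1!·3!·3!·3! = 1296
prefactor² = (2J+1)·Δ·N² = 81/10
  k=0: +1/(0!·1!·1!·1!·2!·2!) = 1/4
  k=1: −1/(1!·0!·0!·0!·3!·3!) = -1/36
Σ = 2/9  ⇒  CG² = 81/10·(2/9)² = 2/5
CG = +√(2/5) = +0.632456

+√(2/5) = +0.632456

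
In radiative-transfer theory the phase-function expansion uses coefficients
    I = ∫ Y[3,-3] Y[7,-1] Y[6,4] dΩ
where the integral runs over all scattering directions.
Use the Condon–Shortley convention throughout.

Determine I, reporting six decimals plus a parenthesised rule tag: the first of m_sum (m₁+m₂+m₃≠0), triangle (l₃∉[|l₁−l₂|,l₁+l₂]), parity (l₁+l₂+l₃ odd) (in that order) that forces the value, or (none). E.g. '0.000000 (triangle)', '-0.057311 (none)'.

Checks pass: Σm=0; 16 even; l₃=6∈[4,10].
(2·3+1)(2·7+1)(2·6+1) = 1365
Δ: 4! 2! 10! / 17! → 1/2042040
sum: t=1:−1/207360 t=2:+1/57600 t=3:−1/207360 = 1/129600
3j²(3 7 6; 0 0 0) = Δ·Π!·Σ² = 168/12155  (sign +1)
sum: t=4:+1/3870720 = 1/3870720
3j²(3 7 6; -3 -1 4) = Δ·Π!·Σ² = 675/136136  (sign +1)
combine: 4πI² = 1365·168/12155·675/136136 = 42525/454597
take √, sign +1: I = 0.08627877
No selection rule forces the value: the integral is nonzero (none).

0.086279 (none)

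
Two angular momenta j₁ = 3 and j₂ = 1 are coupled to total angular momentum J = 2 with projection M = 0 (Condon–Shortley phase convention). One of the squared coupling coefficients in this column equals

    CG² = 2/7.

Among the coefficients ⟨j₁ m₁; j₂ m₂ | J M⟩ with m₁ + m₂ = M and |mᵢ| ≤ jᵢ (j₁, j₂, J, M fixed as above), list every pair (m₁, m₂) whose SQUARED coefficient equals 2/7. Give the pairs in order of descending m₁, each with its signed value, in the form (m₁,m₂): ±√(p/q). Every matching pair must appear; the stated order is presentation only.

Admissible pairs with m₁+m₂ = M = 0: (-1,1), (0,0), (1,-1)
  (m₁,m₂)=(1,-1): CG² = 2/7, CG = +√(2/7)   ← matches the target
  (m₁,m₂)=(0,0): CG² = 3/7, CG = −√(3/7)
  (m₁,m₂)=(-1,1): CG² = 2/7, CG = +√(2/7)   ← matches the target
Pairs with CG² = 2/7: (1,-1): +√(2/7); (-1,1): +√(2/7)

(1,-1): +√(2/7); (-1,1): +√(2/7)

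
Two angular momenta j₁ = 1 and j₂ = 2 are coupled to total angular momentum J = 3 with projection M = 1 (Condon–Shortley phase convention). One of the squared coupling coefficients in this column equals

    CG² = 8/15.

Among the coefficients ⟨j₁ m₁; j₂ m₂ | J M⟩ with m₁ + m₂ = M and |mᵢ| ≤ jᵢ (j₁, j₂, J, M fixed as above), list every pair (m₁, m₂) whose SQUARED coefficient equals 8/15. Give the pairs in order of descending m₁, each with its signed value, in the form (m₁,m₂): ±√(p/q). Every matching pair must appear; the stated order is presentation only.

(0,1): +√(8/15)

Admissible pairs with m₁+m₂ = M = 1: (-1,2), (0,1), (1,0)
  (m₁,m₂)=(1,0): CG² = 2/5, CG = +√(2/5)
  (m₁,m₂)=(0,1): CG² = 8/15, CG = +√(8/15)   ← matches the target
  (m₁,m₂)=(-1,2): CG² = 1/15, CG = +√(1/15)
Pairs with CG² = 8/15: (0,1): +√(8/15)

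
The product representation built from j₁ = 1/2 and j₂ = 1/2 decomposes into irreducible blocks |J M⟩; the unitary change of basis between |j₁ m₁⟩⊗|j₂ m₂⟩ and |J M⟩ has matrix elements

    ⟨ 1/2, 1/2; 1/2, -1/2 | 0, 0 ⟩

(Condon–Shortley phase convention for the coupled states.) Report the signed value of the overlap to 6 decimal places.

+0.707107

triangle: 1!×0!×0!/2! = 1/2
(j±m)!: 1!×0!×0!×1!×0!×0! = 1
prefactor² = (2J+1)×Δ×N² = 1/2
  k=0: +1/(0!×1!×0!×0!×0!×0!) = 1
Σ = 1  ⇒  CG² = 1/2×1² = 1/2
CG = +√(1/2) = +0.707107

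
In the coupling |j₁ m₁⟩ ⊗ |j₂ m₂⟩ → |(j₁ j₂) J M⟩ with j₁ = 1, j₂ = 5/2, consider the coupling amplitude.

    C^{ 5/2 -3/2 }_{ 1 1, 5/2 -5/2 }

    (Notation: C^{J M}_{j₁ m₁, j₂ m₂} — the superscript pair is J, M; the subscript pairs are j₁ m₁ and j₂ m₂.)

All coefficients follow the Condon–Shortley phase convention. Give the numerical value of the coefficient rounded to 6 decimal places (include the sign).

j₁+j₂−J=1  J+j₁−j₂=1  J−j₁+j₂=4  j₁+j₂+J+1=7
(j₁±m₁, j₂±m₂, J±M) = (2,0,0,5,1,4)
P² = 1152/7
sum k=0..0:
  [0] +1/24 = 1/24
S = 1/24
C² = P²·S² = 2/7 ; C = +0.534522

+√(2/7) = +0.534522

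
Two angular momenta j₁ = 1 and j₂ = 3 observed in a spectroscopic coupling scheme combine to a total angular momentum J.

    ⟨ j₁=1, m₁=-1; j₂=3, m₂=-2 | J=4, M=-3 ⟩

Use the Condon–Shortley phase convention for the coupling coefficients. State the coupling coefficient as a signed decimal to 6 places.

√[9·0!2!6!/9! · 0!2!1!5!1!7!] = √(43200)
  +(−1)^0/∏(0,0,2,1,0,5)! = 1/240  (running 1/240)
⟨..|..⟩ = √(43200)·(1/240) = +0.866025

+√(3/4) ≈ +0.866025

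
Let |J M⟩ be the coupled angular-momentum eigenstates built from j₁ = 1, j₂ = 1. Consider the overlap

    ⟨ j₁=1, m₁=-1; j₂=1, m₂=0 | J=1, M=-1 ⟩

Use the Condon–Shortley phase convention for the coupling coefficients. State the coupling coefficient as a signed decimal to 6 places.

−√(1/2) = -0.707107

triangle: 1!×1!×1!/4! = 1/24
(j±m)!: 0!×2!×1!×1!×0!×2! = 4
prefactor² = (2J+1)×Δ×N² = 1/2
  k=1: −1/(1!×0!×1!×0!×0!×1!) = -1
Σ = -1  ⇒  CG² = 1/2×(-1)² = 1/2
CG = −√(1/2) = -0.707107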